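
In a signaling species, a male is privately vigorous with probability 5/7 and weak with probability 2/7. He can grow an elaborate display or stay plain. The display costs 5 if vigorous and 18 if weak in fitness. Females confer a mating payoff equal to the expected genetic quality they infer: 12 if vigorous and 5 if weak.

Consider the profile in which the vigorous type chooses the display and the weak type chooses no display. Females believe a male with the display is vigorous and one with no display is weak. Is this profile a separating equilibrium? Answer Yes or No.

Under these beliefs, the display earns mating payoff 12 and no display earns mating payoff 5.
vigorous: the display nets 12 − 5 = 7; no display nets 5. vigorous prefers the display.
weak: the display nets 12 − 18 = -6; no display nets 5. weak prefers no display.
Neither type deviates, so the separating profile is an equilibrium.

Yes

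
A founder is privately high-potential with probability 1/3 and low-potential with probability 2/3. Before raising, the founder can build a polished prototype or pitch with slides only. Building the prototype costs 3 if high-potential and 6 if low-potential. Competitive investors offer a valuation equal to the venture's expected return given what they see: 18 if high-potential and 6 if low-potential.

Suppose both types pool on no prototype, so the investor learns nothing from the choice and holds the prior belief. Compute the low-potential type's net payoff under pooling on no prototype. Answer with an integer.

Pooled valuation = 1/3·18 + 2/3·6 = 10.
low-potential pays no cost for no prototype, so net payoff = 10.

10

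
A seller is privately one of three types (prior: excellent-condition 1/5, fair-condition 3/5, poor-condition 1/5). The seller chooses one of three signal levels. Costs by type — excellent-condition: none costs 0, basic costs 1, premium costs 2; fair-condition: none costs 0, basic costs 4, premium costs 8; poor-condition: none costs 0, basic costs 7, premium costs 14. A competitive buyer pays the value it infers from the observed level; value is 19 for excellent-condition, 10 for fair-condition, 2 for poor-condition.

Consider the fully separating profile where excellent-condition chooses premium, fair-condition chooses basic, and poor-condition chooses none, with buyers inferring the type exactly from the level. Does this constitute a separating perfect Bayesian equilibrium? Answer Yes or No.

No

Separating prices: premium → 19, basic → 10, none → 2.
excellent-condition (assigned premium): none: 2 − 0 = 2; basic: 10 − 1 = 9; premium: 19 − 2 = 17. excellent-condition stays.
fair-condition (assigned basic): none: 2 − 0 = 2; basic: 10 − 4 = 6; premium: 19 − 8 = 11. fair-condition prefers premium.
poor-condition (assigned none): none: 2 − 0 = 2; basic: 10 − 7 = 3; premium: 19 − 14 = 5. poor-condition prefers premium.
At least one type deviates; the separating profile fails.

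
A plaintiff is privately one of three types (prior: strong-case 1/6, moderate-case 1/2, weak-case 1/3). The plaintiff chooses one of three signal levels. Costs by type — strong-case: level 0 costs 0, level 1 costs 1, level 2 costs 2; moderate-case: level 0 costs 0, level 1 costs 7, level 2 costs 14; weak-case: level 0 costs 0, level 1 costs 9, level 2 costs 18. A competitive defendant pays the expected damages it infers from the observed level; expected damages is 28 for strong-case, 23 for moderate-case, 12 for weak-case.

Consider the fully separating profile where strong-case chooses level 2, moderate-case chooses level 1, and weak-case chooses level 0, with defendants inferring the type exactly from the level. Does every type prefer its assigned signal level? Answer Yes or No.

No

Separating settlements: level 2 → 28, level 1 → 23, level 0 → 12.
strong-case (assigned level 2): level 0: 12 − 0 = 12; level 1: 23 − 1 = 22; level 2: 28 − 2 = 26. strong-case stays.
moderate-case (assigned level 1): level 0: 12 − 0 = 12; level 1: 23 − 7 = 16; level 2: 28 − 14 = 14. moderate-case stays.
weak-case (assigned level 0): level 0: 12 − 0 = 12; level 1: 23 − 9 = 14; level 2: 28 − 18 = 10. weak-case prefers level 1.
At least one type deviates; the separating profile fails.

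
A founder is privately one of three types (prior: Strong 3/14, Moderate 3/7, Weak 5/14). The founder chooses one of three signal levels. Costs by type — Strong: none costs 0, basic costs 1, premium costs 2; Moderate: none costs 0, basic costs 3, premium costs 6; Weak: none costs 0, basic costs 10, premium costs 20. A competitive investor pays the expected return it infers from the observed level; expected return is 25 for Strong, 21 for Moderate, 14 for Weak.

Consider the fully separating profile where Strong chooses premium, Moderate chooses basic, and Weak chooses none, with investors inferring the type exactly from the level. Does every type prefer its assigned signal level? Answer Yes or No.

Separating valuations: premium → 25, basic → 21, none → 14.
Strong (assigned premium): none: 14 − 0 = 14; basic: 21 − 1 = 20; premium: 25 − 2 = 23. Strong stays.
Moderate (assigned basic): none: 14 − 0 = 14; basic: 21 − 3 = 18; premium: 25 − 6 = 19. Moderate prefers premium.
Weak (assigned none): none: 14 − 0 = 14; basic: 21 − 10 = 11; premium: 25 − 20 = 5. Weak stays.
At least one type deviates; the separating profile fails.

No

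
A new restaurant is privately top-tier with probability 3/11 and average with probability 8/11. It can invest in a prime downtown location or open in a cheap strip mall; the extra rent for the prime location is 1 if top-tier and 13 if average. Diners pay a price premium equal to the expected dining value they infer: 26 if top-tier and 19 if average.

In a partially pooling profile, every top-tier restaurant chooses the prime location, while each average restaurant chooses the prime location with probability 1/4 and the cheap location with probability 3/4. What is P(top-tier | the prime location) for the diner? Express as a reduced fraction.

3/5

P(the prime location) = (3/11)·1 + (8/11)·(1/4) = 5/11.
By Bayes' rule, P(top-tier | the prime location) = (3/11) / (5/11) = 3/5.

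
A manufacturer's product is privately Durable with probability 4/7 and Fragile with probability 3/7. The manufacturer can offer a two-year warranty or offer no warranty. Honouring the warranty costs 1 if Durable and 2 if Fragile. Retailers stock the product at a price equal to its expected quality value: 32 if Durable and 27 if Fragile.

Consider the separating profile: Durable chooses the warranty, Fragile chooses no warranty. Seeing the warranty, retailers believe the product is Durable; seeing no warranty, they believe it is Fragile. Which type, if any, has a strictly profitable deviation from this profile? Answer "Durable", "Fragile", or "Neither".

The warranty pays 32; no warranty pays 27.
Durable: assigned the warranty, nets 32 − 1 = 31; deviating to no warranty nets 27.
Fragile: assigned no warranty, nets 27; deviating to the warranty nets 32 − 2 = 30.
The Fragile type gains 3 by deviating.

Fragile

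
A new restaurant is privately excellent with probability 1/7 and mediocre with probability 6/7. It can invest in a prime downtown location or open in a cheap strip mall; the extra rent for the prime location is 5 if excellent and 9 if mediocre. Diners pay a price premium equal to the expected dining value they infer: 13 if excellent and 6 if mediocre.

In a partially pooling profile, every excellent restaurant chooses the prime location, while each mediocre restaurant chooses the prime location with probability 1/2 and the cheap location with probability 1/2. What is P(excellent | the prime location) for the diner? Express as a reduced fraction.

P(the prime location) = (1/7)·1 + (6/7)·(1/2) = 4/7.
By Bayes' rule, P(excellent | the prime location) = (1/7) / (4/7) = 1/4.

1/4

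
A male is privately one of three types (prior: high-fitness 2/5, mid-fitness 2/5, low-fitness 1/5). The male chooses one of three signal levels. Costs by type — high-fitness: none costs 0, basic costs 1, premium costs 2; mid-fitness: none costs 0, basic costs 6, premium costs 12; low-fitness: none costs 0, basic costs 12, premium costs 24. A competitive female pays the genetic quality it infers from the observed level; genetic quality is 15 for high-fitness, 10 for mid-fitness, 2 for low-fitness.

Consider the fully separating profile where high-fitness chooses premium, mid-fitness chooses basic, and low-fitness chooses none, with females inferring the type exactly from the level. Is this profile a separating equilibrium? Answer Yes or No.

Yes

Separating mating payoffs: premium → 15, basic → 10, none → 2.
high-fitness (assigned premium): none: 2 − 0 = 2; basic: 10 − 1 = 9; premium: 15 − 2 = 13. high-fitness stays.
mid-fitness (assigned basic): none: 2 − 0 = 2; basic: 10 − 6 = 4; premium: 15 − 12 = 3. mid-fitness stays.
low-fitness (assigned none): none: 2 − 0 = 2; basic: 10 − 12 = -2; premium: 15 − 24 = -9. low-fitness stays.
Every type prefers its assigned level; separation holds.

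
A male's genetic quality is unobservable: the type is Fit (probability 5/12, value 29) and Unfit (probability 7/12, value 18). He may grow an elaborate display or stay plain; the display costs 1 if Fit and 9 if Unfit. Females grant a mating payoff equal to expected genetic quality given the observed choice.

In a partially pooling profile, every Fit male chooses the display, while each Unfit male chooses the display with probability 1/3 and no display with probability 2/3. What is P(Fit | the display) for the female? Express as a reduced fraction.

P(the display) = (5/12)·1 + (7/12)·(1/3) = 11/18.
By Bayes' rule, P(Fit | the display) = (5/12) / (11/18) = 15/22.

15/22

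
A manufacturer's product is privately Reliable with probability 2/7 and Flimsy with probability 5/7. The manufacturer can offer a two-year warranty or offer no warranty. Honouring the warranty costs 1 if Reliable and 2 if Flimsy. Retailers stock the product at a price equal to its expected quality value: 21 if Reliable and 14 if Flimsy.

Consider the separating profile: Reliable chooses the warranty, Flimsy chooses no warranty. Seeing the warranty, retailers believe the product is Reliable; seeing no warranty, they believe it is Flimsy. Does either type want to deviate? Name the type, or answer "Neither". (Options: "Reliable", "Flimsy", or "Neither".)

The warranty pays 21; no warranty pays 14.
Reliable: assigned the warranty, nets 21 − 1 = 20; deviating to no warranty nets 14.
Flimsy: assigned no warranty, nets 14; deviating to the warranty nets 21 − 2 = 19.
The Flimsy type gains 5 by deviating.

Flimsy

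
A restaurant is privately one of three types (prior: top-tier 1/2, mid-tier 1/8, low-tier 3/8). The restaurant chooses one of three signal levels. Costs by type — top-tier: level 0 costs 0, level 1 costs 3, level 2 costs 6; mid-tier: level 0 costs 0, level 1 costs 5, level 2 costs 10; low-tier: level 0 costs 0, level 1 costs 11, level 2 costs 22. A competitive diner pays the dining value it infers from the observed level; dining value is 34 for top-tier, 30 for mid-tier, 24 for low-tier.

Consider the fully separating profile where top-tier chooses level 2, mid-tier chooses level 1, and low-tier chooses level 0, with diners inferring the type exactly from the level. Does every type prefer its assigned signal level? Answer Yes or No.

Yes

Separating price premiums: level 2 → 34, level 1 → 30, level 0 → 24.
top-tier (assigned level 2): level 0: 24 − 0 = 24; level 1: 30 − 3 = 27; level 2: 34 − 6 = 28. top-tier stays.
mid-tier (assigned level 1): level 0: 24 − 0 = 24; level 1: 30 − 5 = 25; level 2: 34 − 10 = 24. mid-tier stays.
low-tier (assigned level 0): level 0: 24 − 0 = 24; level 1: 30 − 11 = 19; level 2: 34 − 22 = 12. low-tier stays.
Every type prefers its assigned level; separation holds.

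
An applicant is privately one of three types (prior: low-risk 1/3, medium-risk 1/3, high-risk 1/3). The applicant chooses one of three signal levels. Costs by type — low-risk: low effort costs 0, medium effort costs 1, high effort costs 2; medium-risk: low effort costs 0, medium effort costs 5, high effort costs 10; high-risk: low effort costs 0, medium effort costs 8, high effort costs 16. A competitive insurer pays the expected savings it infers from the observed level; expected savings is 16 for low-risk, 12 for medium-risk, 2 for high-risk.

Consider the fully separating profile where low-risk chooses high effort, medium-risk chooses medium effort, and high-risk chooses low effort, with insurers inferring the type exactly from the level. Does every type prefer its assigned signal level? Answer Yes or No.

Separating rebates: high effort → 16, medium effort → 12, low effort → 2.
low-risk (assigned high effort): low effort: 2 − 0 = 2; medium effort: 12 − 1 = 11; high effort: 16 − 2 = 14. low-risk stays.
medium-risk (assigned medium effort): low effort: 2 − 0 = 2; medium effort: 12 − 5 = 7; high effort: 16 − 10 = 6. medium-risk stays.
high-risk (assigned low effort): low effort: 2 − 0 = 2; medium effort: 12 − 8 = 4; high effort: 16 − 16 = 0. high-risk prefers medium effort.
At least one type deviates; the separating profile fails.

No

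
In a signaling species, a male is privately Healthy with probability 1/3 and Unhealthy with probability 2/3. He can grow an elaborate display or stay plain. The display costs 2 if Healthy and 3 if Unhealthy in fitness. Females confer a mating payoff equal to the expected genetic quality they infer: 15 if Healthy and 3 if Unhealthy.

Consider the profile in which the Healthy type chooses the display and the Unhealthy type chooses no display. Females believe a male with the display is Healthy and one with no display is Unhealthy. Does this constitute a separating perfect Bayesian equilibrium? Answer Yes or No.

No

Under these beliefs, the display earns mating payoff 15 and no display earns mating payoff 3.
Healthy: the display nets 15 − 2 = 13; no display nets 3. Healthy prefers the display.
Unhealthy: the display nets 15 − 3 = 12; no display nets 3. Unhealthy would deviate to the display.
Unhealthy has a profitable deviation, so the profile is not an equilibrium.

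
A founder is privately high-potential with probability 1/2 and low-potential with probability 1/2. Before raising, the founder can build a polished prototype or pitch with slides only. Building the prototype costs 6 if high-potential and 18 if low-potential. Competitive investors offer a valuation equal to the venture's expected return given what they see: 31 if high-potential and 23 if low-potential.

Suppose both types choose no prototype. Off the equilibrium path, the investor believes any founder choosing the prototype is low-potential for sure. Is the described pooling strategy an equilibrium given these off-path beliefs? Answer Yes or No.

Yes

On path, the investor holds the prior and pays 1/2·31 + 1/2·23 = 27. Off path (the prototype), believing low-potential, it pays 23.
high-potential: no prototype nets 27; the prototype nets 23 − 6 = 17. high-potential stays.
low-potential: no prototype nets 27; the prototype nets 23 − 18 = 5. low-potential stays.
No type deviates, so pooling is sustained.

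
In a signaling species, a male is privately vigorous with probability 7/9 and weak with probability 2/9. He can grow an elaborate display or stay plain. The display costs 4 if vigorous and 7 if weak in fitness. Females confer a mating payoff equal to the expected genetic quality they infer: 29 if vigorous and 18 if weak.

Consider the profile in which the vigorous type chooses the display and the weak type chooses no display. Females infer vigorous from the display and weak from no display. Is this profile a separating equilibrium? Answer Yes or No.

No

Under these beliefs, the display earns mating payoff 29 and no display earns mating payoff 18.
vigorous: the display nets 29 − 4 = 25; no display nets 18. vigorous prefers the display.
weak: the display nets 29 − 7 = 22; no display nets 18. weak would deviate to the display.
weak has a profitable deviation, so the profile is not an equilibrium.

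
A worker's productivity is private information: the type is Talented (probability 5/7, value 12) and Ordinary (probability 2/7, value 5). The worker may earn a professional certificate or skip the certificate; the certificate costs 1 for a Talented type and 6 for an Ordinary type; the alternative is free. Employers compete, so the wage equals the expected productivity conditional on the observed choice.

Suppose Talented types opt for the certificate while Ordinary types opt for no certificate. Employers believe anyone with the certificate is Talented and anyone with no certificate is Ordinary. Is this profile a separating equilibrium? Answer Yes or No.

Under these beliefs, the certificate earns wage 12 and no certificate earns wage 5.
Talented: the certificate nets 12 − 1 = 11; no certificate nets 5. Talented prefers the certificate.
Ordinary: the certificate nets 12 − 6 = 6; no certificate nets 5. Ordinary would deviate to the certificate.
Ordinary has a profitable deviation, so the profile is not an equilibrium.

No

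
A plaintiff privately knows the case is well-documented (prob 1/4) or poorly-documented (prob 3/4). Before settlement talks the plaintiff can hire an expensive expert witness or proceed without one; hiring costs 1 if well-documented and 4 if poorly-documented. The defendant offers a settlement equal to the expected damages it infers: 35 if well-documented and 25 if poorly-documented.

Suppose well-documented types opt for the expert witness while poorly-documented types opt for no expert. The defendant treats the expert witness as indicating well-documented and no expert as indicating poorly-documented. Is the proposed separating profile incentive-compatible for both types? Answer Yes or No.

No

Under these beliefs, the expert witness earns settlement 35 and no expert earns settlement 25.
well-documented: the expert witness nets 35 − 1 = 34; no expert nets 25. well-documented prefers the expert witness.
poorly-documented: the expert witness nets 35 − 4 = 31; no expert nets 25. poorly-documented would deviate to the expert witness.
poorly-documented has a profitable deviation, so the profile is not an equilibrium.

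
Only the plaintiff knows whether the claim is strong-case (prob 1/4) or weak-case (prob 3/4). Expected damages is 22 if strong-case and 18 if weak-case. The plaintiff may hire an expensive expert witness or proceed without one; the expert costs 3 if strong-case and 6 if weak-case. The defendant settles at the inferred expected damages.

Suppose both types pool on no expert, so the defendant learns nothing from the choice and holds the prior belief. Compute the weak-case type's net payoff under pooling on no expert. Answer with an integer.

19

Pooled settlement = 1/4·22 + 3/4·18 = 19.
weak-case pays no cost for no expert, so net payoff = 19.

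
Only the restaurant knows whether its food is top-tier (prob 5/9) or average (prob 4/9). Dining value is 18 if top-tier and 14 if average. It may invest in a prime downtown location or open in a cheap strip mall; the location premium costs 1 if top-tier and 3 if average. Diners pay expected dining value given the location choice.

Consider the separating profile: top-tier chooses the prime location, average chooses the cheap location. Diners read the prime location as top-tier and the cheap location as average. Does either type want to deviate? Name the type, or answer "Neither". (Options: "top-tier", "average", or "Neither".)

average

The prime location pays 18; the cheap location pays 14.
top-tier: assigned the prime location, nets 18 − 1 = 17; deviating to the cheap location nets 14.
average: assigned the cheap location, nets 14; deviating to the prime location nets 18 − 3 = 15.
The average type gains 1 by deviating.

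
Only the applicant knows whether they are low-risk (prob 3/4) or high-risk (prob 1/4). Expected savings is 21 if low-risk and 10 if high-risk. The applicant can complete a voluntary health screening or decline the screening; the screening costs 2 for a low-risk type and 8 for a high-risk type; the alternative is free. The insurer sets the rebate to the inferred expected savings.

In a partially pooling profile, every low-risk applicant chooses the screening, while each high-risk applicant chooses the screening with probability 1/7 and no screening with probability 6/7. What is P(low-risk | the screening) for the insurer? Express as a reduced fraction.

21/22

P(the screening) = (3/4)·1 + (1/4)·(1/7) = 11/14.
By Bayes' rule, P(low-risk | the screening) = (3/4) / (11/14) = 21/22.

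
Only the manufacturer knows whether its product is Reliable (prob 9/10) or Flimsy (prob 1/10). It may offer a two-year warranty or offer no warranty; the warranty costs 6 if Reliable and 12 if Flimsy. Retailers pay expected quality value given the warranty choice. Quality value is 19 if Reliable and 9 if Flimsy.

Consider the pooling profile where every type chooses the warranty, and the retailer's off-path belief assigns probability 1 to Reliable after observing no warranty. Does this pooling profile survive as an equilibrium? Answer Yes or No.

On path, the retailer holds the prior and pays 9/10·19 + 1/10·9 = 18. Off path (no warranty), believing Reliable, it pays 19.
Reliable: the warranty nets 18 − 6 = 12; no warranty nets 19. Reliable would deviate.
Flimsy: the warranty nets 18 − 12 = 6; no warranty nets 19. Flimsy would deviate.
A type deviates, so pooling fails.

No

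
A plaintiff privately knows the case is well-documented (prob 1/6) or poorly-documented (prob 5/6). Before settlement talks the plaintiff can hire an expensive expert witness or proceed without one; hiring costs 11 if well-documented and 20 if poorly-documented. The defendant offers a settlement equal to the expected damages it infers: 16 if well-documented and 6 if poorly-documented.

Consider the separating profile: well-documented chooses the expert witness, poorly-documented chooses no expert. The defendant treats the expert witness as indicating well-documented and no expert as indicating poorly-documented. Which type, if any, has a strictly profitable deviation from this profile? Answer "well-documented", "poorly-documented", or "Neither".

well-documented

The expert witness pays 16; no expert pays 6.
well-documented: assigned the expert witness, nets 16 − 11 = 5; deviating to no expert nets 6.
poorly-documented: assigned no expert, nets 6; deviating to the expert witness nets 16 − 20 = -4.
The well-documented type gains 1 by deviating.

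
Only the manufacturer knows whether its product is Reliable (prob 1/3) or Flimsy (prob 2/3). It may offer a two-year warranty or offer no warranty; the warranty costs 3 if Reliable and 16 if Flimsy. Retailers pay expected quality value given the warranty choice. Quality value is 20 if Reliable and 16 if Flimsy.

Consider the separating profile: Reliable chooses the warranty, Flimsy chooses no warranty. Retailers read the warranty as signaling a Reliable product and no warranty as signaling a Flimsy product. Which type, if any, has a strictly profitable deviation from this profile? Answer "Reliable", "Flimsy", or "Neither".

Neither

The warranty pays 20; no warranty pays 16.
Reliable: assigned the warranty, nets 20 − 3 = 17; deviating to no warranty nets 16.
Flimsy: assigned no warranty, nets 16; deviating to the warranty nets 20 − 16 = 4.
Both types strictly prefer their assigned action; no profitable deviation.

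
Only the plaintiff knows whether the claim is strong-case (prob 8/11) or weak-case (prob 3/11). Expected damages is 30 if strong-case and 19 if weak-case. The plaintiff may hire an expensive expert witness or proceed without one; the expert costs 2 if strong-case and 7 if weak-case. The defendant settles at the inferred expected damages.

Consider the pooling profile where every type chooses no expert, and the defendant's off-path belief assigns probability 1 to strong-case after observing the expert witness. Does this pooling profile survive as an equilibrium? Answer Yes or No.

On path, the defendant holds the prior and pays 8/11·30 + 3/11·19 = 27. Off path (the expert witness), believing strong-case, it pays 30.
strong-case: no expert nets 27; the expert witness nets 30 − 2 = 28. strong-case would deviate.
weak-case: no expert nets 27; the expert witness nets 30 − 7 = 23. weak-case stays.
A type deviates, so pooling fails.

No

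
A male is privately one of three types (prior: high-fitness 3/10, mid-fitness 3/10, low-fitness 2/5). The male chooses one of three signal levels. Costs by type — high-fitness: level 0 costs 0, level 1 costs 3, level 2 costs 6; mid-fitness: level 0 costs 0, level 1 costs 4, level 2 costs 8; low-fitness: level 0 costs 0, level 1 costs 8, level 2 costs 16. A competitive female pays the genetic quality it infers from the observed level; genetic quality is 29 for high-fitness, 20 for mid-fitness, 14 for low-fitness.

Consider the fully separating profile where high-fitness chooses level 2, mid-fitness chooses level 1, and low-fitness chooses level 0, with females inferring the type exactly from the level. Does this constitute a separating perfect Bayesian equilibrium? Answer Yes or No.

Separating mating payoffs: level 2 → 29, level 1 → 20, level 0 → 14.
high-fitness (assigned level 2): level 0: 14 − 0 = 14; level 1: 20 − 3 = 17; level 2: 29 − 6 = 23. high-fitness stays.
mid-fitness (assigned level 1): level 0: 14 − 0 = 14; level 1: 20 − 4 = 16; level 2: 29 − 8 = 21. mid-fitness prefers level 2.
low-fitness (assigned level 0): level 0: 14 − 0 = 14; level 1: 20 − 8 = 12; level 2: 29 − 16 = 13. low-fitness stays.
At least one type deviates; the separating profile fails.

No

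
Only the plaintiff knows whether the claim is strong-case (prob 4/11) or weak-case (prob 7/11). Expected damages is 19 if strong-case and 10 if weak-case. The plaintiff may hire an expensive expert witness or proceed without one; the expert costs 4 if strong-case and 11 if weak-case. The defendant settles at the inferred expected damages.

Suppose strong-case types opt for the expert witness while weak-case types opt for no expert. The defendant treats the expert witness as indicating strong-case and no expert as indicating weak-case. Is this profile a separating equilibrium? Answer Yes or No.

Yes

Under these beliefs, the expert witness earns settlement 19 and no expert earns settlement 10.
strong-case: the expert witness nets 19 − 4 = 15; no expert nets 10. strong-case prefers the expert witness.
weak-case: the expert witness nets 19 − 11 = 8; no expert nets 10. weak-case prefers no expert.
Neither type deviates, so the separating profile is an equilibrium.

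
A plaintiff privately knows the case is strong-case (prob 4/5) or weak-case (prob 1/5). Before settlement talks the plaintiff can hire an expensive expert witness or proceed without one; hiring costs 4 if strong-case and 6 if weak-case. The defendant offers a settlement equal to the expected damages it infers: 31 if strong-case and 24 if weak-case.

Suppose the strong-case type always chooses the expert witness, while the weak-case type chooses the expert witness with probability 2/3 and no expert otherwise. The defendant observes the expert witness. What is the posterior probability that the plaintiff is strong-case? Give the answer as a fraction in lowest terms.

6/7

P(the expert witness) = (4/5)·1 + (1/5)·(2/3) = 14/15.
By Bayes' rule, P(strong-case | the expert witness) = (4/5) / (14/15) = 6/7.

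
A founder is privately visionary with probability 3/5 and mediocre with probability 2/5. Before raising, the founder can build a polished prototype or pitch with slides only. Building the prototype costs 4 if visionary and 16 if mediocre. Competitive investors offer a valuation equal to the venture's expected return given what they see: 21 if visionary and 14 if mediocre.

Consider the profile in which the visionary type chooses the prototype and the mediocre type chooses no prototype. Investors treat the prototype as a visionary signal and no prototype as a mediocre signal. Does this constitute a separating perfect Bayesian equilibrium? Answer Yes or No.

Under these beliefs, the prototype earns valuation 21 and no prototype earns valuation 14.
visionary: the prototype nets 21 − 4 = 17; no prototype nets 14. visionary prefers the prototype.
mediocre: the prototype nets 21 − 16 = 5; no prototype nets 14. mediocre prefers no prototype.
Neither type deviates, so the separating profile is an equilibrium.

Yes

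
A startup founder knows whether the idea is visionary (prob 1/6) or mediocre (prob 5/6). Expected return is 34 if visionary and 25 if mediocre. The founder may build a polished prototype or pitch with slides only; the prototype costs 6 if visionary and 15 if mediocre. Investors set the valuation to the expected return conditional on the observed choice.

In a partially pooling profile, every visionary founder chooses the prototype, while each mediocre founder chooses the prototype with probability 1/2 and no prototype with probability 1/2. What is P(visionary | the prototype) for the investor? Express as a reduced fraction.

2/7

P(the prototype) = (1/6)·1 + (5/6)·(1/2) = 7/12.
By Bayes' rule, P(visionary | the prototype) = (1/6) / (7/12) = 2/7.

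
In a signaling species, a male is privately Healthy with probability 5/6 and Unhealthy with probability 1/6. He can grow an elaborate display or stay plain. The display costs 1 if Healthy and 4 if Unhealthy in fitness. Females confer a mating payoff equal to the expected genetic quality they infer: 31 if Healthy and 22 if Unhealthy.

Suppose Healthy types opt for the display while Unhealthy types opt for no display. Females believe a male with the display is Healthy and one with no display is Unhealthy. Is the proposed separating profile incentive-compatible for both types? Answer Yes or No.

No

Under these beliefs, the display earns mating payoff 31 and no display earns mating payoff 22.
Healthy: the display nets 31 − 1 = 30; no display nets 22. Healthy prefers the display.
Unhealthy: the display nets 31 − 4 = 27; no display nets 22. Unhealthy would deviate to the display.
Unhealthy has a profitable deviation, so the profile is not an equilibrium.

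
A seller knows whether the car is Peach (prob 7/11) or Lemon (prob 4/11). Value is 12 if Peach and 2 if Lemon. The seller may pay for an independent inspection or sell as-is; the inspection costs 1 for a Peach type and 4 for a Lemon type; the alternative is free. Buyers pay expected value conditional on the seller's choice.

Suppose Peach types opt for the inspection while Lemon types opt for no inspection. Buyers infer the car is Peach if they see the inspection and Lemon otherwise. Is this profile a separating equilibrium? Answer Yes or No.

Under these beliefs, the inspection earns price 12 and no inspection earns price 2.
Peach: the inspection nets 12 − 1 = 11; no inspection nets 2. Peach prefers the inspection.
Lemon: the inspection nets 12 − 4 = 8; no inspection nets 2. Lemon would deviate to the inspection.
Lemon has a profitable deviation, so the profile is not an equilibrium.

No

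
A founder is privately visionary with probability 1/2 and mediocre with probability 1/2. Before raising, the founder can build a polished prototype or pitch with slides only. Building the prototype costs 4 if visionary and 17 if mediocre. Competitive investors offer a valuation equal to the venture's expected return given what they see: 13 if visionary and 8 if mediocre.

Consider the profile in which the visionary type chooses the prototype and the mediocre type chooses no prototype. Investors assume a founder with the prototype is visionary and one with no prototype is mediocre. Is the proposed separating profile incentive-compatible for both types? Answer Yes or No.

Yes

Under these beliefs, the prototype earns valuation 13 and no prototype earns valuation 8.
visionary: the prototype nets 13 − 4 = 9; no prototype nets 8. visionary prefers the prototype.
mediocre: the prototype nets 13 − 17 = -4; no prototype nets 8. mediocre prefers no prototype.
Neither type deviates, so the separating profile is an equilibrium.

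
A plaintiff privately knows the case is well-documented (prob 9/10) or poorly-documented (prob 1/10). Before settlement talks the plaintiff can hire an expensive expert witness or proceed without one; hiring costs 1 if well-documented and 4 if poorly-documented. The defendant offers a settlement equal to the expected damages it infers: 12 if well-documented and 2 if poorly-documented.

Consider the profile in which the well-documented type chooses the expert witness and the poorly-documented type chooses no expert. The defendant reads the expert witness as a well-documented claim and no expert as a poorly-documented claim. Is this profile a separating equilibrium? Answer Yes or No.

Under these beliefs, the expert witness earns settlement 12 and no expert earns settlement 2.
well-documented: the expert witness nets 12 − 1 = 11; no expert nets 2. well-documented prefers the expert witness.
poorly-documented: the expert witness nets 12 − 4 = 8; no expert nets 2. poorly-documented would deviate to the expert witness.
poorly-documented has a profitable deviation, so the profile is not an equilibrium.

No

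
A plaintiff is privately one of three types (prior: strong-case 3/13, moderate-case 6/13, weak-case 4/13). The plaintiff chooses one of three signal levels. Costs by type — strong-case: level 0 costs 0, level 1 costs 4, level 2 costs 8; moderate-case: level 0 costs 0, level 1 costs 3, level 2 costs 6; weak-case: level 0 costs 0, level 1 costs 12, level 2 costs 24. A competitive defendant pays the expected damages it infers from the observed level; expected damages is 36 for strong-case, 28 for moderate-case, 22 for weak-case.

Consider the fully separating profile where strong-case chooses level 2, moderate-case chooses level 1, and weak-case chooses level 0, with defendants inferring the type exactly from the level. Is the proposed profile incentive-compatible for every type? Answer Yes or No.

Separating settlements: level 2 → 36, level 1 → 28, level 0 → 22.
strong-case (assigned level 2): level 0: 22 − 0 = 22; level 1: 28 − 4 = 24; level 2: 36 − 8 = 28. strong-case stays.
moderate-case (assigned level 1): level 0: 22 − 0 = 22; level 1: 28 − 3 = 25; level 2: 36 − 6 = 30. moderate-case prefers level 2.
weak-case (assigned level 0): level 0: 22 − 0 = 22; level 1: 28 − 12 = 16; level 2: 36 − 24 = 12. weak-case stays.
At least one type deviates; the separating profile fails.

No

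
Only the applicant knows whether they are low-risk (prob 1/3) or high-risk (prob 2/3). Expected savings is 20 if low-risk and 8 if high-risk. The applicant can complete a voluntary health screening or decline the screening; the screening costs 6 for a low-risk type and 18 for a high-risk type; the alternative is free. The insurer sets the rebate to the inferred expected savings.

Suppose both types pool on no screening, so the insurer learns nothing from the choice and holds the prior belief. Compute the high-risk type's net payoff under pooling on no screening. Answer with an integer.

12

Pooled rebate = 1/3·20 + 2/3·8 = 12.
high-risk pays no cost for no screening, so net payoff = 12.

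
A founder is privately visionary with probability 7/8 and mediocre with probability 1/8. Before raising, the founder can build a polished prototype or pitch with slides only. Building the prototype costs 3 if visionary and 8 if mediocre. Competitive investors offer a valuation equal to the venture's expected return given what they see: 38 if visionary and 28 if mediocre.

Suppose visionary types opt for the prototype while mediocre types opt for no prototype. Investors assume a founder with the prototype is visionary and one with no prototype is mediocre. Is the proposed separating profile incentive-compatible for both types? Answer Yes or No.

No

Under these beliefs, the prototype earns valuation 38 and no prototype earns valuation 28.
visionary: the prototype nets 38 − 3 = 35; no prototype nets 28. visionary prefers the prototype.
mediocre: the prototype nets 38 − 8 = 30; no prototype nets 28. mediocre would deviate to the prototype.
mediocre has a profitable deviation, so the profile is not an equilibrium.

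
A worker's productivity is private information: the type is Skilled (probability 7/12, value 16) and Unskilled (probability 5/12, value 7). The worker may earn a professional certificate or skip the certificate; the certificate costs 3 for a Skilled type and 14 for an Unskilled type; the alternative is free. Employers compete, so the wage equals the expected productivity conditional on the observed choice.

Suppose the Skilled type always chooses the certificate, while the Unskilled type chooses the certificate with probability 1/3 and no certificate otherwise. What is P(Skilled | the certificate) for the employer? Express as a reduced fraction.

P(the certificate) = (7/12)·1 + (5/12)·(1/3) = 13/18.
By Bayes' rule, P(Skilled | the certificate) = (7/12) / (13/18) = 21/26.

21/26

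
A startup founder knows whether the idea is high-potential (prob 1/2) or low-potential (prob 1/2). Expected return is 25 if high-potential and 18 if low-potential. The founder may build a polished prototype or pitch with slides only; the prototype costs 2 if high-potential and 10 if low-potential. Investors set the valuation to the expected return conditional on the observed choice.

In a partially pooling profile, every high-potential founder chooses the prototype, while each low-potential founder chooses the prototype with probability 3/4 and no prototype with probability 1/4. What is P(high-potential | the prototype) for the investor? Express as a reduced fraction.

4/7

P(the prototype) = (1/2)·1 + (1/2)·(3/4) = 7/8.
By Bayes' rule, P(high-potential | the prototype) = (1/2) / (7/8) = 4/7.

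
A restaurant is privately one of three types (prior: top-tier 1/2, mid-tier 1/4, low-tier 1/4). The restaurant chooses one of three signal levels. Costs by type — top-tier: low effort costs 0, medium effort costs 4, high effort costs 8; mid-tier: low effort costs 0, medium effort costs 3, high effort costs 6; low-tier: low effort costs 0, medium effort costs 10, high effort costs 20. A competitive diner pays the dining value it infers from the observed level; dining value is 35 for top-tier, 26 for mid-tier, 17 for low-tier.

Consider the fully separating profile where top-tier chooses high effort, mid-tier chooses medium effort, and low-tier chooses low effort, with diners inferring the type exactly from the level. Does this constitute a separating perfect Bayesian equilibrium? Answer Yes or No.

Separating price premiums: high effort → 35, medium effort → 26, low effort → 17.
top-tier (assigned high effort): low effort: 17 − 0 = 17; medium effort: 26 − 4 = 22; high effort: 35 − 8 = 27. top-tier stays.
mid-tier (assigned medium effort): low effort: 17 − 0 = 17; medium effort: 26 − 3 = 23; high effort: 35 − 6 = 29. mid-tier prefers high effort.
low-tier (assigned low effort): low effort: 17 − 0 = 17; medium effort: 26 − 10 = 16; high effort: 35 − 20 = 15. low-tier stays.
At least one type deviates; the separating profile fails.

No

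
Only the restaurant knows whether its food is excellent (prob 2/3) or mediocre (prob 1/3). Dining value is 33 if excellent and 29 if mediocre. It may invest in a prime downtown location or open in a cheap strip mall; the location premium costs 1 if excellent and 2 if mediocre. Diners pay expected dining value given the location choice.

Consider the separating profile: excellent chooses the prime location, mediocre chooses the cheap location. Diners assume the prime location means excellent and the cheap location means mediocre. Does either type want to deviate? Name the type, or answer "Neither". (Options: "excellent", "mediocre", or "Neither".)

mediocre

The prime location pays 33; the cheap location pays 29.
excellent: assigned the prime location, nets 33 − 1 = 32; deviating to the cheap location nets 29.
mediocre: assigned the cheap location, nets 29; deviating to the prime location nets 33 − 2 = 31.
The mediocre type gains 2 by deviating.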